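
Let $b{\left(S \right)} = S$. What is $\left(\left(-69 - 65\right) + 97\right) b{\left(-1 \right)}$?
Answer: $37$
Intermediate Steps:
$\left(\left(-69 - 65\right) + 97\right) b{\left(-1 \right)} = \left(\left(-69 - 65\right) + 97\right) \left(-1\right) = \left(-134 + 97\right) \left(-1\right) = \left(-37\right) \left(-1\right) = 37$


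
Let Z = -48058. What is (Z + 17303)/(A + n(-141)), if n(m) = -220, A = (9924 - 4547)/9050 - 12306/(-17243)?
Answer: 4799291608250/34126728089 ≈ 140.63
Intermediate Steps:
A = 204084911/156049150 (A = 5377*(1/9050) - 12306*(-1/17243) = 5377/9050 + 12306/17243 = 204084911/156049150 ≈ 1.3078)
(Z + 17303)/(A + n(-141)) = (-48058 + 17303)/(204084911/156049150 - 220) = -30755/(-34126728089/156049150) = -30755*(-156049150/34126728089) = 4799291608250/34126728089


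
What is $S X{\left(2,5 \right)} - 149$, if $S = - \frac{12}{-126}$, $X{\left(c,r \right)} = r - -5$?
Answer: $- \frac{3109}{21} \approx -148.05$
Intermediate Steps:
$X{\left(c,r \right)} = 5 + r$ ($X{\left(c,r \right)} = r + 5 = 5 + r$)
$S = \frac{2}{21}$ ($S = \left(-12\right) \left(- \frac{1}{126}\right) = \frac{2}{21} \approx 0.095238$)
$S X{\left(2,5 \right)} - 149 = \frac{2 \left(5 + 5\right)}{21} - 149 = \frac{2}{21} \cdot 10 - 149 = \frac{20}{21} - 149 = - \frac{3109}{21}$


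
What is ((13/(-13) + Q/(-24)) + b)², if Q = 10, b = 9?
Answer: 8281/144 ≈ 57.507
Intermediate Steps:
((13/(-13) + Q/(-24)) + b)² = ((13/(-13) + 10/(-24)) + 9)² = ((13*(-1/13) + 10*(-1/24)) + 9)² = ((-1 - 5/12) + 9)² = (-17/12 + 9)² = (91/12)² = 8281/144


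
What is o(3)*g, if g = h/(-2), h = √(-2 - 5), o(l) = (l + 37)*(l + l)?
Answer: -120*I*√7 ≈ -317.49*I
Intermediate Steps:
o(l) = 2*l*(37 + l) (o(l) = (37 + l)*(2*l) = 2*l*(37 + l))
h = I*√7 (h = √(-7) = I*√7 ≈ 2.6458*I)
g = -I*√7/2 (g = (I*√7)/(-2) = (I*√7)*(-½) = -I*√7/2 ≈ -1.3229*I)
o(3)*g = (2*3*(37 + 3))*(-I*√7/2) = (2*3*40)*(-I*√7/2) = 240*(-I*√7/2) = -120*I*√7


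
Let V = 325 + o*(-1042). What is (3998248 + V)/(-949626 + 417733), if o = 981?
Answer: -2976371/531893 ≈ -5.5958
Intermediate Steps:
V = -1021877 (V = 325 + 981*(-1042) = 325 - 1022202 = -1021877)
(3998248 + V)/(-949626 + 417733) = (3998248 - 1021877)/(-949626 + 417733) = 2976371/(-531893) = 2976371*(-1/531893) = -2976371/531893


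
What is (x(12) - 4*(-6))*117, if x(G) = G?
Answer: 4212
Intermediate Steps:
(x(12) - 4*(-6))*117 = (12 - 4*(-6))*117 = (12 + 24)*117 = 36*117 = 4212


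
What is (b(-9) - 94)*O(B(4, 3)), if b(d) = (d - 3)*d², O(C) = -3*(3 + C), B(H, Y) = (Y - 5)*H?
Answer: -15990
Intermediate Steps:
B(H, Y) = H*(-5 + Y) (B(H, Y) = (-5 + Y)*H = H*(-5 + Y))
O(C) = -9 - 3*C
b(d) = d²*(-3 + d) (b(d) = (-3 + d)*d² = d²*(-3 + d))
(b(-9) - 94)*O(B(4, 3)) = ((-9)²*(-3 - 9) - 94)*(-9 - 12*(-5 + 3)) = (81*(-12) - 94)*(-9 - 12*(-2)) = (-972 - 94)*(-9 - 3*(-8)) = -1066*(-9 + 24) = -1066*15 = -15990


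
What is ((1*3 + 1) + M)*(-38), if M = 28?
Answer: -1216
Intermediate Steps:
((1*3 + 1) + M)*(-38) = ((1*3 + 1) + 28)*(-38) = ((3 + 1) + 28)*(-38) = (4 + 28)*(-38) = 32*(-38) = -1216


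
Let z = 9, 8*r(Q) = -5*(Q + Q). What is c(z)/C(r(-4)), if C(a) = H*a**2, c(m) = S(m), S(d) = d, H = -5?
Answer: -9/125 ≈ -0.072000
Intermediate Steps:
r(Q) = -5*Q/4 (r(Q) = (-5*(Q + Q))/8 = (-10*Q)/8 = -5*Q/4)
c(m) = m
C(a) = -5*a**2
c(z)/C(r(-4)) = 9/((-5*(-5/4*(-4))**2)) = 9/((-5*5**2)) = 9/((-5*25)) = 9/(-125) = 9*(-1/125) = -9/125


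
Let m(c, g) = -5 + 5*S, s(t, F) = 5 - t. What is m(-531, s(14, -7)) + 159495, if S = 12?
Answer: 159550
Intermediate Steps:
m(c, g) = 55 (m(c, g) = -5 + 5*12 = -5 + 60 = 55)
m(-531, s(14, -7)) + 159495 = 55 + 159495 = 159550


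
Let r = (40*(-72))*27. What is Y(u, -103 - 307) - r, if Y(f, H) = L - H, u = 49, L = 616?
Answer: 78786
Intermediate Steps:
Y(f, H) = 616 - H
r = -77760 (r = -2880*27 = -77760)
Y(u, -103 - 307) - r = (616 - (-103 - 307)) - 1*(-77760) = (616 - 1*(-410)) + 77760 = (616 + 410) + 77760 = 1026 + 77760 = 78786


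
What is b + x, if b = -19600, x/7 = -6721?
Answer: -66647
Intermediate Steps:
x = -47047 (x = 7*(-6721) = -47047)
b + x = -19600 - 47047 = -66647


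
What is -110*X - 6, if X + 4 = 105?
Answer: -11116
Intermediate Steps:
X = 101 (X = -4 + 105 = 101)
-110*X - 6 = -110*101 - 6 = -11110 - 6 = -11116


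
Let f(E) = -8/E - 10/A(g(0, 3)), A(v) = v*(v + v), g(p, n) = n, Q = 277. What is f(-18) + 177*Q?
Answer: 441260/9 ≈ 49029.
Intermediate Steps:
A(v) = 2*v**2 (A(v) = v*(2*v) = 2*v**2)
f(E) = -5/9 - 8/E (f(E) = -8/E - 10/(2*3**2) = -8/E - 10/(2*9) = -8/E - 10/18 = -8/E - 10*1/18 = -8/E - 5/9 = -5/9 - 8/E)
f(-18) + 177*Q = (-5/9 - 8/(-18)) + 177*277 = (-5/9 - 8*(-1/18)) + 49029 = (-5/9 + 4/9) + 49029 = -1/9 + 49029 = 441260/9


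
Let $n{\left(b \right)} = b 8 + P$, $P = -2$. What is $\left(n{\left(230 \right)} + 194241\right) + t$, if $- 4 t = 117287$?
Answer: $\frac{667029}{4} \approx 1.6676 \cdot 10^{5}$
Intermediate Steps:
$t = - \frac{117287}{4}$ ($t = \left(- \frac{1}{4}\right) 117287 = - \frac{117287}{4} \approx -29322.0$)
$n{\left(b \right)} = -2 + 8 b$ ($n{\left(b \right)} = b 8 - 2 = 8 b - 2 = -2 + 8 b$)
$\left(n{\left(230 \right)} + 194241\right) + t = \left(\left(-2 + 8 \cdot 230\right) + 194241\right) - \frac{117287}{4} = \left(\left(-2 + 1840\right) + 194241\right) - \frac{117287}{4} = \left(1838 + 194241\right) - \frac{117287}{4} = 196079 - \frac{117287}{4} = \frac{667029}{4}$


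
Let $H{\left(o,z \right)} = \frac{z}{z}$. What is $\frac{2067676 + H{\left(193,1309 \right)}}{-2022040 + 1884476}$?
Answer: $- \frac{2067677}{137564} \approx -15.031$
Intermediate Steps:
$H{\left(o,z \right)} = 1$
$\frac{2067676 + H{\left(193,1309 \right)}}{-2022040 + 1884476} = \frac{2067676 + 1}{-2022040 + 1884476} = \frac{2067677}{-137564} = 2067677 \left(- \frac{1}{137564}\right) = - \frac{2067677}{137564}$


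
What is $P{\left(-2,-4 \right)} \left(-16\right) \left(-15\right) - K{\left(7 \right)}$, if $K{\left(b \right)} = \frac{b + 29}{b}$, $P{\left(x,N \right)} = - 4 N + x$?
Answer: $\frac{23484}{7} \approx 3354.9$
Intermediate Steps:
$P{\left(x,N \right)} = x - 4 N$
$K{\left(b \right)} = \frac{29 + b}{b}$
$P{\left(-2,-4 \right)} \left(-16\right) \left(-15\right) - K{\left(7 \right)} = \left(-2 - -16\right) \left(-16\right) \left(-15\right) - \frac{29 + 7}{7} = \left(-2 + 16\right) \left(-16\right) \left(-15\right) - \frac{1}{7} \cdot 36 = 14 \left(-16\right) \left(-15\right) - \frac{36}{7} = \left(-224\right) \left(-15\right) - \frac{36}{7} = 3360 - \frac{36}{7} = \frac{23484}{7}$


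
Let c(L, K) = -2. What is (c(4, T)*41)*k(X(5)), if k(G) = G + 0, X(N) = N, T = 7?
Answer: -410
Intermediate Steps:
k(G) = G
(c(4, T)*41)*k(X(5)) = -2*41*5 = -82*5 = -410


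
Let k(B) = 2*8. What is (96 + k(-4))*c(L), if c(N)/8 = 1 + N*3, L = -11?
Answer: -28672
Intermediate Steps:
k(B) = 16
c(N) = 8 + 24*N (c(N) = 8*(1 + N*3) = 8*(1 + 3*N) = 8 + 24*N)
(96 + k(-4))*c(L) = (96 + 16)*(8 + 24*(-11)) = 112*(8 - 264) = 112*(-256) = -28672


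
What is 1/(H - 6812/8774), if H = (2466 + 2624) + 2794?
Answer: 4387/34583702 ≈ 0.00012685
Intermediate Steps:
H = 7884 (H = 5090 + 2794 = 7884)
1/(H - 6812/8774) = 1/(7884 - 6812/8774) = 1/(7884 - 6812*1/8774) = 1/(7884 - 3406/4387) = 1/(34583702/4387) = 4387/34583702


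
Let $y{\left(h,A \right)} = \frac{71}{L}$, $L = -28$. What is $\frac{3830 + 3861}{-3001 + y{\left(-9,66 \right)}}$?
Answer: $- \frac{215348}{84099} \approx -2.5606$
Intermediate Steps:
$y{\left(h,A \right)} = - \frac{71}{28}$ ($y{\left(h,A \right)} = \frac{71}{-28} = 71 \left(- \frac{1}{28}\right) = - \frac{71}{28}$)
$\frac{3830 + 3861}{-3001 + y{\left(-9,66 \right)}} = \frac{3830 + 3861}{-3001 - \frac{71}{28}} = \frac{7691}{- \frac{84099}{28}} = 7691 \left(- \frac{28}{84099}\right) = - \frac{215348}{84099}$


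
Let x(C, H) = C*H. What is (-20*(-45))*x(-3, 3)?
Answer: -8100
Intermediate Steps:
(-20*(-45))*x(-3, 3) = (-20*(-45))*(-3*3) = 900*(-9) = -8100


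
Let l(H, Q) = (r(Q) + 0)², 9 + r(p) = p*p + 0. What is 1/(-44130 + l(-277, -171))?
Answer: 1/854465694 ≈ 1.1703e-9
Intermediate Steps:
r(p) = -9 + p² (r(p) = -9 + (p*p + 0) = -9 + (p² + 0) = -9 + p²)
l(H, Q) = (-9 + Q²)² (l(H, Q) = ((-9 + Q²) + 0)² = (-9 + Q²)²)
1/(-44130 + l(-277, -171)) = 1/(-44130 + (-9 + (-171)²)²) = 1/(-44130 + (-9 + 29241)²) = 1/(-44130 + 29232²) = 1/(-44130 + 854509824) = 1/854465694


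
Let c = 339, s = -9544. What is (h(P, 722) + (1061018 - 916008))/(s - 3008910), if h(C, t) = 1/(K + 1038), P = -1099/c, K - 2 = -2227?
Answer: -172126869/3582904898 ≈ -0.048041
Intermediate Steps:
K = -2225 (K = 2 - 2227 = -2225)
P = -1099/339 ≈ -3.2419
h(C, t) = -1/1187 (h(C, t) = 1/(-2225 + 1038) = 1/(-1187) = -1/1187)
(h(P, 722) + (1061018 - 916008))/(s - 3008910) = (-1/1187 + (1061018 - 916008))/(-9544 - 3008910) = (-1/1187 + 145010)/(-3018454) = (172126869/1187)*(-1/3018454) = -172126869/3582904898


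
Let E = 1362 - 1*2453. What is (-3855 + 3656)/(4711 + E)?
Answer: -199/3620 ≈ -0.054972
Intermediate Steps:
E = -1091 (E = 1362 - 2453 = -1091)
(-3855 + 3656)/(4711 + E) = (-3855 + 3656)/(4711 - 1091) = -199/3620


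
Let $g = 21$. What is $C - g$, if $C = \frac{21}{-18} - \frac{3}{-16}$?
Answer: $- \frac{1055}{48} \approx -21.979$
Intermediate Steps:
$C = - \frac{47}{48}$ ($C = 21 \left(- \frac{1}{18}\right) - - \frac{3}{16} = - \frac{7}{6} + \frac{3}{16} = - \frac{47}{48} \approx -0.97917$)
$C - g = - \frac{47}{48} - 21 = - \frac{1055}{48}$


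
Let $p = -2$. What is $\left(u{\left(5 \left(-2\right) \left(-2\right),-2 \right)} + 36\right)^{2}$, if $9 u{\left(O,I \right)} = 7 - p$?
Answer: $1369$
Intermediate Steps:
$u{\left(O,I \right)} = 1$ ($u{\left(O,I \right)} = \frac{7 - -2}{9} = \frac{7 + 2}{9} = \frac{1}{9} \cdot 9 = 1$)
$\left(u{\left(5 \left(-2\right) \left(-2\right),-2 \right)} + 36\right)^{2} = \left(1 + 36\right)^{2} = 37^{2} = 1369$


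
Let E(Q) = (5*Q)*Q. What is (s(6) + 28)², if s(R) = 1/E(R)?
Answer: 25411681/32400 ≈ 784.31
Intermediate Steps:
E(Q) = 5*Q²
s(R) = 1/(5*R²)
(s(6) + 28)² = ((⅕)/6² + 28)² = ((⅕)*(1/36) + 28)² = (1/180 + 28)² = (5041/180)² = 25411681/32400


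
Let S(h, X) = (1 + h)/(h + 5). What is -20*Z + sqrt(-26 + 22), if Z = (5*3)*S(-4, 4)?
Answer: 900 + 2*I ≈ 900.0 + 2.0*I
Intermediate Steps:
S(h, X) = (1 + h)/(5 + h)
Z = -45 (Z = (5*3)*((1 - 4)/(5 - 4)) = 15*(-3/1) = 15*(1*(-3)) = 15*(-3) = -45)
-20*Z + sqrt(-26 + 22) = -20*(-45) + sqrt(-26 + 22) = 900 + sqrt(-4) = 900 + 2*I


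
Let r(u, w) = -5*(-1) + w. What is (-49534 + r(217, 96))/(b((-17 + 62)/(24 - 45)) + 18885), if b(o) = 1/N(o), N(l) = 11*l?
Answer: -8156445/3116018 ≈ -2.6176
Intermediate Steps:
r(u, w) = 5 + w
b(o) = 1/(11*o)
(-49534 + r(217, 96))/(b((-17 + 62)/(24 - 45)) + 18885) = (-49534 + (5 + 96))/(1/(11*(((-17 + 62)/(24 - 45)))) + 18885) = (-49534 + 101)/(1/(11*((45/(-21)))) + 18885) = -49433/(1/(11*((45*(-1/21)))) + 18885) = -49433/(1/(11*(-15/7)) + 18885) = -49433/((1/11)*(-7/15) + 18885) = -49433/(-7/165 + 18885) = -49433/3116018/165 = -49433*165/3116018 = -8156445/3116018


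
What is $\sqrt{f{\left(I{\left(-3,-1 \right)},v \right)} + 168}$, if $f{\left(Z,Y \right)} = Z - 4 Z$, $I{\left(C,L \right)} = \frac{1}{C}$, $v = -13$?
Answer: $13$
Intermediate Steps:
$f{\left(Z,Y \right)} = - 3 Z$
$\sqrt{f{\left(I{\left(-3,-1 \right)},v \right)} + 168} = \sqrt{- \frac{3}{-3} + 168} = \sqrt{\left(-3\right) \left(- \frac{1}{3}\right) + 168} = \sqrt{1 + 168} = \sqrt{169} = 13$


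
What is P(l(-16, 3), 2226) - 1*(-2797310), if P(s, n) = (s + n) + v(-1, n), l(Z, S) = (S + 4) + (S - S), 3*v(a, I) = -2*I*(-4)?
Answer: 2805479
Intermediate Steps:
v(a, I) = 8*I/3 (v(a, I) = (-2*I*(-4))/3 = (8*I)/3 = 8*I/3)
l(Z, S) = 4 + S (l(Z, S) = (4 + S) + 0 = 4 + S)
P(s, n) = s + 11*n/3 (P(s, n) = (s + n) + 8*n/3 = (n + s) + 8*n/3 = s + 11*n/3)
P(l(-16, 3), 2226) - 1*(-2797310) = ((4 + 3) + (11/3)*2226) - 1*(-2797310) = (7 + 8162) + 2797310 = 8169 + 2797310 = 2805479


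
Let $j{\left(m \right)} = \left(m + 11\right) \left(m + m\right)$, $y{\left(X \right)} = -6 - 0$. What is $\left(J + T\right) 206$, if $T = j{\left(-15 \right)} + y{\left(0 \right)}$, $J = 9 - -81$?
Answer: $42024$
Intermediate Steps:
$y{\left(X \right)} = -6$ ($y{\left(X \right)} = -6 + 0 = -6$)
$J = 90$ ($J = 9 + 81 = 90$)
$j{\left(m \right)} = 2 m \left(11 + m\right)$ ($j{\left(m \right)} = \left(11 + m\right) 2 m = 2 m \left(11 + m\right)$)
$T = 114$ ($T = 2 \left(-15\right) \left(11 - 15\right) - 6 = 2 \left(-15\right) \left(-4\right) - 6 = 120 - 6 = 114$)
$\left(J + T\right) 206 = \left(90 + 114\right) 206 = 204 \cdot 206 = 42024$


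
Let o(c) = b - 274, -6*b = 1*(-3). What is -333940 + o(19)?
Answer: -668427/2 ≈ -3.3421e+5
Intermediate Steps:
b = ½ (b = -(-3)/6 = -⅙*(-3) = ½ ≈ 0.50000)
o(c) = -547/2 (o(c) = ½ - 274 = -547/2)
-333940 + o(19) = -333940 - 547/2 = -668427/2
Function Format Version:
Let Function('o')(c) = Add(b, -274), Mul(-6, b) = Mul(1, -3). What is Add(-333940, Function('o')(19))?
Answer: Rational(-668427, 2) ≈ -3.3421e+5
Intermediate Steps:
b = Rational(1, 2) (b = Mul(Rational(-1, 6), Mul(1, -3)) = Mul(Rational(-1, 6), -3) = Rational(1, 2) ≈ 0.50000)
Function('o')(c) = Rational(-547, 2) (Function('o')(c) = Add(Rational(1, 2), -274) = Rational(-547, 2))
Add(-333940, Function('o')(19)) = Add(-333940, Rational(-547, 2)) = Rational(-668427, 2)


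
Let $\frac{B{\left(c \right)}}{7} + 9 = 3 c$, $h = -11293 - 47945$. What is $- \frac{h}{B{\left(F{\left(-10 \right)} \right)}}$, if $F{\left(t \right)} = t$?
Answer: $- \frac{19746}{91} \approx -216.99$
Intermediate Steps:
$h = -59238$
$B{\left(c \right)} = -63 + 21 c$ ($B{\left(c \right)} = -63 + 7 \cdot 3 c = -63 + 21 c$)
$- \frac{h}{B{\left(F{\left(-10 \right)} \right)}} = - \frac{-59238}{-63 + 21 \left(-10\right)} = - \frac{-59238}{-63 - 210} = - \frac{-59238}{-273} = - \frac{\left(-59238\right) \left(-1\right)}{273} = \left(-1\right) \frac{19746}{91} = - \frac{19746}{91}$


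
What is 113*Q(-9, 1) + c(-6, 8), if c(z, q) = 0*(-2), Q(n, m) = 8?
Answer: 904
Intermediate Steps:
c(z, q) = 0
113*Q(-9, 1) + c(-6, 8) = 113*8 + 0 = 904 + 0 = 904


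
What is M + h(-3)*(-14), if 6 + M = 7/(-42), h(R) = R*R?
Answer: -793/6 ≈ -132.17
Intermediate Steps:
h(R) = R²
M = -37/6 (M = -6 + 7/(-42) = -6 + 7*(-1/42) = -6 - ⅙ = -37/6 ≈ -6.1667)
M + h(-3)*(-14) = -37/6 + (-3)²*(-14) = -37/6 + 9*(-14) = -37/6 - 126 = -793/6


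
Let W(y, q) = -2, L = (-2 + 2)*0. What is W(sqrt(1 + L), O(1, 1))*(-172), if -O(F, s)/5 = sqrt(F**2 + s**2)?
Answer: 344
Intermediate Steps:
O(F, s) = -5*sqrt(F**2 + s**2)
L = 0 (L = 0*0 = 0)
W(sqrt(1 + L), O(1, 1))*(-172) = -2*(-172) = 344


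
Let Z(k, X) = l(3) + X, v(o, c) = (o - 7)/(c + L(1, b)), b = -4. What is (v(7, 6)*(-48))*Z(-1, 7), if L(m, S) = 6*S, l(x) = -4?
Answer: 0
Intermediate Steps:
v(o, c) = (-7 + o)/(-24 + c) (v(o, c) = (o - 7)/(c + 6*(-4)) = (-7 + o)/(c - 24) = (-7 + o)/(-24 + c))
Z(k, X) = -4 + X
(v(7, 6)*(-48))*Z(-1, 7) = (((-7 + 7)/(-24 + 6))*(-48))*(-4 + 7) = ((0/(-18))*(-48))*3 = (-1/18*0*(-48))*3 = (0*(-48))*3 = 0*3 = 0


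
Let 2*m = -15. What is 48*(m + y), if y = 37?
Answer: 1416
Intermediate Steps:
m = -15/2 (m = (½)*(-15) = -15/2 ≈ -7.5000)
48*(m + y) = 48*(-15/2 + 37) = 48*(59/2) = 1416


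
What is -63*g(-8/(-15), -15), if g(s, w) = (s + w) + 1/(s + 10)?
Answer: 715281/790 ≈ 905.42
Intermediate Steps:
g(s, w) = s + w + 1/(10 + s) (g(s, w) = (s + w) + 1/(10 + s) = s + w + 1/(10 + s))
-63*g(-8/(-15), -15) = -63*(1 + (-8/(-15))**2 + 10*(-8/(-15)) + 10*(-15) - 8/(-15)*(-15))/(10 - 8/(-15)) = -63*(1 + (-8*(-1/15))**2 + 10*(-8*(-1/15)) - 150 - 8*(-1/15)*(-15))/(10 - 8*(-1/15)) = -63*(1 + (8/15)**2 + 10*(8/15) - 150 + (8/15)*(-15))/(10 + 8/15) = -63*(1 + 64/225 + 16/3 - 150 - 8)/158/15 = -945*(-34061)/(158*225) = -63*(-34061/2370) = 715281/790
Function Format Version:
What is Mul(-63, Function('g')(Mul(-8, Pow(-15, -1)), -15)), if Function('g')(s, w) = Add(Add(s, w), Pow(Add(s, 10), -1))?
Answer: Rational(715281, 790) ≈ 905.42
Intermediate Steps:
Function('g')(s, w) = Add(s, w, Pow(Add(10, s), -1)) (Function('g')(s, w) = Add(Add(s, w), Pow(Add(10, s), -1)) = Add(s, w, Pow(Add(10, s), -1)))
Mul(-63, Function('g')(Mul(-8, Pow(-15, -1)), -15)) = Mul(-63, Mul(Pow(Add(10, Mul(-8, Pow(-15, -1))), -1), Add(1, Pow(Mul(-8, Pow(-15, -1)), 2), Mul(10, Mul(-8, Pow(-15, -1))), Mul(10, -15), Mul(Mul(-8, Pow(-15, -1)), -15)))) = Mul(-63, Mul(Pow(Add(10, Mul(-8, Rational(-1, 15))), -1), Add(1, Pow(Mul(-8, Rational(-1, 15)), 2), Mul(10, Mul(-8, Rational(-1, 15))), -150, Mul(Mul(-8, Rational(-1, 15)), -15)))) = Mul(-63, Mul(Pow(Add(10, Rational(8, 15)), -1), Add(1, Pow(Rational(8, 15), 2), Mul(10, Rational(8, 15)), -150, Mul(Rational(8, 15), -15)))) = Mul(-63, Mul(Pow(Rational(158, 15), -1), Add(1, Rational(64, 225), Rational(16, 3), -150, -8))) = Mul(-63, Mul(Rational(15, 158), Rational(-34061, 225))) = Mul(-63, Rational(-34061, 2370)) = Rational(715281, 790)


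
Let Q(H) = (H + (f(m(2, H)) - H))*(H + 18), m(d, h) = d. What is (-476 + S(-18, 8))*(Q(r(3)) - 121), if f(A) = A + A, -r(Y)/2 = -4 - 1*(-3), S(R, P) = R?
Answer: 20254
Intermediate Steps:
r(Y) = 2 (r(Y) = -2*(-4 - 1*(-3)) = -2*(-4 + 3) = -2*(-1) = 2)
f(A) = 2*A
Q(H) = 72 + 4*H (Q(H) = (H + (2*2 - H))*(H + 18) = (H + (4 - H))*(18 + H) = 4*(18 + H) = 72 + 4*H)
(-476 + S(-18, 8))*(Q(r(3)) - 121) = (-476 - 18)*((72 + 4*2) - 121) = -494*((72 + 8) - 121) = -494*(80 - 121) = -494*(-41) = 20254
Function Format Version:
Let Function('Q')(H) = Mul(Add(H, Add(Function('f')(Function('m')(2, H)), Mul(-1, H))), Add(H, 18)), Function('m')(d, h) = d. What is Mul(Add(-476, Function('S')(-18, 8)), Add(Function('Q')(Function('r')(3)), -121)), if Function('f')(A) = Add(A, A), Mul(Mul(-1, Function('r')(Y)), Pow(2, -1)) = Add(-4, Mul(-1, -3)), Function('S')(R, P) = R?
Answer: 20254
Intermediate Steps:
Function('r')(Y) = 2 (Function('r')(Y) = Mul(-2, Add(-4, Mul(-1, -3))) = Mul(-2, Add(-4, 3)) = Mul(-2, -1) = 2)
Function('f')(A) = Mul(2, A)
Function('Q')(H) = Add(72, Mul(4, H)) (Function('Q')(H) = Mul(Add(H, Add(Mul(2, 2), Mul(-1, H))), Add(H, 18)) = Mul(Add(H, Add(4, Mul(-1, H))), Add(18, H)) = Mul(4, Add(18, H)) = Add(72, Mul(4, H)))
Mul(Add(-476, Function('S')(-18, 8)), Add(Function('Q')(Function('r')(3)), -121)) = Mul(Add(-476, -18), Add(Add(72, Mul(4, 2)), -121)) = Mul(-494, Add(Add(72, 8), -121)) = Mul(-494, Add(80, -121)) = Mul(-494, -41) = 20254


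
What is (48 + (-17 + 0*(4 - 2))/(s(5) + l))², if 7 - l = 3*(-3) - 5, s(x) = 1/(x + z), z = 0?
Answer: 25030009/11236 ≈ 2227.7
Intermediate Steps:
s(x) = 1/x (s(x) = 1/(x + 0) = 1/x)
l = 21 (l = 7 - (3*(-3) - 5) = 7 - (-9 - 5) = 7 - 1*(-14) = 7 + 14 = 21)
(48 + (-17 + 0*(4 - 2))/(s(5) + l))² = (48 + (-17 + 0*(4 - 2))/(1/5 + 21))² = (48 + (-17 + 0*2)/(⅕ + 21))² = (48 + (-17 + 0)/(106/5))² = (48 - 17*5/106)² = (48 - 85/106)² = (5003/106)² = 25030009/11236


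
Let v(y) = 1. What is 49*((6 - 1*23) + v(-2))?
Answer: -784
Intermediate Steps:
49*((6 - 1*23) + v(-2)) = 49*((6 - 1*23) + 1) = 49*((6 - 23) + 1) = 49*(-17 + 1) = 49*(-16) = -784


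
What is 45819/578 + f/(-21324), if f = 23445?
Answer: 160582191/2054212 ≈ 78.172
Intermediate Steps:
45819/578 + f/(-21324) = 45819/578 + 23445/(-21324) = 45819*(1/578) + 23445*(-1/21324) = 45819/578 - 7815/7108 = 160582191/2054212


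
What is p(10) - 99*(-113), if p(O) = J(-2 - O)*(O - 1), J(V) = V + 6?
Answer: 11133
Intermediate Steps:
J(V) = 6 + V
p(O) = (-1 + O)*(4 - O) (p(O) = (6 + (-2 - O))*(O - 1) = (4 - O)*(-1 + O) = (-1 + O)*(4 - O))
p(10) - 99*(-113) = -(-1 + 10)*(-4 + 10) - 99*(-113) = -1*9*6 + 11187 = -54 + 11187 = 11133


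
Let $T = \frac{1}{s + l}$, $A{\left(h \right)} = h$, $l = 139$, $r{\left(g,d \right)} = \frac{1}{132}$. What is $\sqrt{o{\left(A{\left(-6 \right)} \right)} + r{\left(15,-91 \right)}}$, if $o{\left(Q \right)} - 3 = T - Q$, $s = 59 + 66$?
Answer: $\frac{\sqrt{17446}}{44} \approx 3.0019$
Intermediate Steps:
$r{\left(g,d \right)} = \frac{1}{132}$
$s = 125$
$T = \frac{1}{264}$ ($T = \frac{1}{125 + 139} = \frac{1}{264} \approx 0.0037879$)
$o{\left(Q \right)} = \frac{793}{264} - Q$ ($o{\left(Q \right)} = 3 - \left(- \frac{1}{264} + Q\right) = \frac{793}{264} - Q$)
$\sqrt{o{\left(A{\left(-6 \right)} \right)} + r{\left(15,-91 \right)}} = \sqrt{\left(\frac{793}{264} - -6\right) + \frac{1}{132}} = \sqrt{\left(\frac{793}{264} + 6\right) + \frac{1}{132}} = \sqrt{\frac{2377}{264} + \frac{1}{132}} = \sqrt{\frac{793}{88}} = \frac{\sqrt{17446}}{44}$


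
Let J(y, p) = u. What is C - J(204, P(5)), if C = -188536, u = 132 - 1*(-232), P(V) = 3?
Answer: -188900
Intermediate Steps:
u = 364 (u = 132 + 232 = 364)
J(y, p) = 364
C - J(204, P(5)) = -188536 - 1*364 = -188536 - 364 = -188900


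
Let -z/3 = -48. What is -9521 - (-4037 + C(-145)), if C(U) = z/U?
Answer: -795036/145 ≈ -5483.0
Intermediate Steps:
z = 144 (z = -3*(-48) = 144)
C(U) = 144/U
-9521 - (-4037 + C(-145)) = -9521 - (-4037 + 144/(-145)) = -9521 - (-4037 + 144*(-1/145)) = -9521 - (-4037 - 144/145) = -9521 - 1*(-585509/145) = -9521 + 585509/145 = -795036/145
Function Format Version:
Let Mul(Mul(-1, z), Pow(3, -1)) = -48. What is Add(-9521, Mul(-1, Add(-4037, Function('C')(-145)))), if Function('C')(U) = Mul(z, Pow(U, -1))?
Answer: Rational(-795036, 145) ≈ -5483.0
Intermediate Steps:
z = 144 (z = Mul(-3, -48) = 144)
Function('C')(U) = Mul(144, Pow(U, -1))
Add(-9521, Mul(-1, Add(-4037, Function('C')(-145)))) = Add(-9521, Mul(-1, Add(-4037, Mul(144, Pow(-145, -1))))) = Add(-9521, Mul(-1, Add(-4037, Mul(144, Rational(-1, 145))))) = Add(-9521, Mul(-1, Add(-4037, Rational(-144, 145)))) = Add(-9521, Mul(-1, Rational(-585509, 145))) = Add(-9521, Rational(585509, 145)) = Rational(-795036, 145)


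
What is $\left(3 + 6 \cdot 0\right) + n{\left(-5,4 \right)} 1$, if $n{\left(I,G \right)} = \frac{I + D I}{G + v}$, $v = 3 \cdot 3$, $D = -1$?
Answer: $3$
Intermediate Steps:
$v = 9$
$n{\left(I,G \right)} = 0$ ($n{\left(I,G \right)} = \frac{I - I}{G + 9} = \frac{0}{9 + G} = 0$)
$\left(3 + 6 \cdot 0\right) + n{\left(-5,4 \right)} 1 = \left(3 + 6 \cdot 0\right) + 0 \cdot 1 = \left(3 + 0\right) + 0 = 3 + 0 = 3$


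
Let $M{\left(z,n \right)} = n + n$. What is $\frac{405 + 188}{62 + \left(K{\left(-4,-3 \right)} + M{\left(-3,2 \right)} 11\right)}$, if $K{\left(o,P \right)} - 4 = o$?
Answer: $\frac{593}{106} \approx 5.5943$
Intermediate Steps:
$M{\left(z,n \right)} = 2 n$
$K{\left(o,P \right)} = 4 + o$
$\frac{405 + 188}{62 + \left(K{\left(-4,-3 \right)} + M{\left(-3,2 \right)} 11\right)} = \frac{405 + 188}{62 + \left(\left(4 - 4\right) + 2 \cdot 2 \cdot 11\right)} = \frac{593}{62 + \left(0 + 4 \cdot 11\right)} = \frac{593}{62 + \left(0 + 44\right)} = \frac{593}{62 + 44} = \frac{593}{106}$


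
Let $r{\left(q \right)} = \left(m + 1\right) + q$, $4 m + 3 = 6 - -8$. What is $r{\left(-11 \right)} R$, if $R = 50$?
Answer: $- \frac{725}{2} \approx -362.5$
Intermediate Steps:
$m = \frac{11}{4}$ ($m = - \frac{3}{4} + \frac{6 - -8}{4} = - \frac{3}{4} + \frac{6 + 8}{4} = - \frac{3}{4} + \frac{1}{4} \cdot 14 = - \frac{3}{4} + \frac{7}{2} = \frac{11}{4} \approx 2.75$)
$r{\left(q \right)} = \frac{15}{4} + q$ ($r{\left(q \right)} = \left(\frac{11}{4} + 1\right) + q = \frac{15}{4} + q$)
$r{\left(-11 \right)} R = \left(\frac{15}{4} - 11\right) 50 = \left(- \frac{29}{4}\right) 50 = - \frac{725}{2}$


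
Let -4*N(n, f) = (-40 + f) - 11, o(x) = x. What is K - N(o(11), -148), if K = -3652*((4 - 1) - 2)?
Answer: -14807/4 ≈ -3701.8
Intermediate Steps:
N(n, f) = 51/4 - f/4 (N(n, f) = -((-40 + f) - 11)/4 = -(-51 + f)/4 = 51/4 - f/4)
K = -3652 (K = -3652*(3 - 2) = -3652*1 = -3652)
K - N(o(11), -148) = -3652 - (51/4 - ¼*(-148)) = -3652 - (51/4 + 37) = -3652 - 1*199/4 = -3652 - 199/4 = -14807/4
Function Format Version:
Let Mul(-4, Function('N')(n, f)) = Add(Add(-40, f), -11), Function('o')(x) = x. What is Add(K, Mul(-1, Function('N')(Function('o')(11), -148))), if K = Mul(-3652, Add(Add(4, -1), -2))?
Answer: Rational(-14807, 4) ≈ -3701.8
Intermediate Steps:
Function('N')(n, f) = Add(Rational(51, 4), Mul(Rational(-1, 4), f)) (Function('N')(n, f) = Mul(Rational(-1, 4), Add(Add(-40, f), -11)) = Mul(Rational(-1, 4), Add(-51, f)) = Add(Rational(51, 4), Mul(Rational(-1, 4), f)))
K = -3652 (K = Mul(-3652, Add(3, -2)) = Mul(-3652, 1) = -3652)
Add(K, Mul(-1, Function('N')(Function('o')(11), -148))) = Add(-3652, Mul(-1, Add(Rational(51, 4), Mul(Rational(-1, 4), -148)))) = Add(-3652, Mul(-1, Add(Rational(51, 4), 37))) = Add(-3652, Mul(-1, Rational(199, 4))) = Add(-3652, Rational(-199, 4)) = Rational(-14807, 4)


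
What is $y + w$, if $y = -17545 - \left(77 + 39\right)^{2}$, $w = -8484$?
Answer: $-39485$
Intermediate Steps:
$y = -31001$ ($y = -17545 - 116^{2} = -17545 - 13456 = -31001$)
$y + w = -31001 - 8484 = -39485$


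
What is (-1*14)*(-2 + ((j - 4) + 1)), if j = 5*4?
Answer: -210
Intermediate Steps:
j = 20
(-1*14)*(-2 + ((j - 4) + 1)) = (-1*14)*(-2 + ((20 - 4) + 1)) = -14*(-2 + (16 + 1)) = -14*(-2 + 17) = -14*15 = -210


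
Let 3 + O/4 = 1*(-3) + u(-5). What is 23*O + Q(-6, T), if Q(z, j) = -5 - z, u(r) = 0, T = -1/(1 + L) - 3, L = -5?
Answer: -551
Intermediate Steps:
T = -11/4 (T = -1/(1 - 5) - 3 = -1/(-4) - 3 = -1*(-¼) - 3 = ¼ - 3 = -11/4 ≈ -2.7500)
O = -24 (O = -12 + 4*(1*(-3) + 0) = -12 + 4*(-3 + 0) = -12 + 4*(-3) = -12 - 12 = -24)
23*O + Q(-6, T) = 23*(-24) + (-5 - 1*(-6)) = -552 + (-5 + 6) = -552 + 1 = -551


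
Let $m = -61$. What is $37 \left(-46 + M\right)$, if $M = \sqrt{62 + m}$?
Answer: $-1665$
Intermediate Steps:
$M = 1$ ($M = \sqrt{62 - 61} = \sqrt{1} = 1$)
$37 \left(-46 + M\right) = 37 \left(-46 + 1\right) = 37 \left(-45\right) = -1665$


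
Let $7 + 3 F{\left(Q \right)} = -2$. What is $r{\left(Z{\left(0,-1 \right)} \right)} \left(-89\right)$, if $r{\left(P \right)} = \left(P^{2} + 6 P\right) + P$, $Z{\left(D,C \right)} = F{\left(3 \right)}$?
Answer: $1068$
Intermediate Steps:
$F{\left(Q \right)} = -3$ ($F{\left(Q \right)} = - \frac{7}{3} + \frac{1}{3} \left(-2\right) = - \frac{7}{3} - \frac{2}{3} = -3$)
$Z{\left(D,C \right)} = -3$
$r{\left(P \right)} = P^{2} + 7 P$
$r{\left(Z{\left(0,-1 \right)} \right)} \left(-89\right) = - 3 \left(7 - 3\right) \left(-89\right) = \left(-3\right) 4 \left(-89\right) = \left(-12\right) \left(-89\right) = 1068$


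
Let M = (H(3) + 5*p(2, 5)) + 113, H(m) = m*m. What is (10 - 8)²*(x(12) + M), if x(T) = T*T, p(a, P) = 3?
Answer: 1124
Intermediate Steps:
H(m) = m²
x(T) = T²
M = 137 (M = (3² + 5*3) + 113 = (9 + 15) + 113 = 24 + 113 = 137)
(10 - 8)²*(x(12) + M) = (10 - 8)²*(12² + 137) = 2²*(144 + 137) = 4*281 = 1124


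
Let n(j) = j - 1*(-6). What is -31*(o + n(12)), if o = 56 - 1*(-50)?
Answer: -3844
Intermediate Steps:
o = 106 (o = 56 + 50 = 106)
n(j) = 6 + j (n(j) = j + 6 = 6 + j)
-31*(o + n(12)) = -31*(106 + (6 + 12)) = -31*(106 + 18) = -31*124 = -3844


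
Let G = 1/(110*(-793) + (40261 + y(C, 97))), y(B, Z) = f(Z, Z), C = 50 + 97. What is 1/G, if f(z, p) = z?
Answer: -46872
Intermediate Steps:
C = 147
y(B, Z) = Z
G = -1/46872 (G = 1/(110*(-793) + (40261 + 97)) = 1/(-87230 + 40358) = 1/(-46872) = -1/46872 ≈ -2.1335e-5)
1/G = 1/(-1/46872) = -46872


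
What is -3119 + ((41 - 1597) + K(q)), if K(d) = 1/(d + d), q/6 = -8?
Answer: -448801/96 ≈ -4675.0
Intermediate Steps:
q = -48 (q = 6*(-8) = -48)
K(d) = 1/(2*d)
-3119 + ((41 - 1597) + K(q)) = -3119 + ((41 - 1597) + (1/2)/(-48)) = -3119 + (-1556 + (1/2)*(-1/48)) = -3119 + (-1556 - 1/96) = -3119 - 149377/96 = -448801/96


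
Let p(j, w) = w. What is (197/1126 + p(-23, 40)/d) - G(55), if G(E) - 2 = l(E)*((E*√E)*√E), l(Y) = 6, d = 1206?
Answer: -12324667345/678978 ≈ -18152.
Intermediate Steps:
G(E) = 2 + 6*E² (G(E) = 2 + 6*((E*√E)*√E) = 2 + 6*(E^(3/2)*√E) = 2 + 6*E²)
(197/1126 + p(-23, 40)/d) - G(55) = (197/1126 + 40/1206) - (2 + 6*55²) = (197*(1/1126) + 40*(1/1206)) - (2 + 6*3025) = (197/1126 + 20/603) - (2 + 18150) = 141311/678978 - 1*18152 = 141311/678978 - 18152 = -12324667345/678978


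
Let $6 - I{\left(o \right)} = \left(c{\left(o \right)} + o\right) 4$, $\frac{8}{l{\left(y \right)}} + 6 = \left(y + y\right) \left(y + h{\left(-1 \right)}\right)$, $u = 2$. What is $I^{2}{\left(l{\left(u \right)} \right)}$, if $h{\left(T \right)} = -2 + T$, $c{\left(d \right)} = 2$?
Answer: $\frac{36}{25} \approx 1.44$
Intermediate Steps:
$l{\left(y \right)} = \frac{8}{-6 + 2 y \left(-3 + y\right)}$ ($l{\left(y \right)} = \frac{8}{-6 + \left(y + y\right) \left(y - 3\right)} = \frac{8}{-6 + 2 y \left(y - 3\right)} = \frac{8}{-6 + 2 y \left(-3 + y\right)}$)
$I{\left(o \right)} = -2 - 4 o$ ($I{\left(o \right)} = 6 - \left(2 + o\right) 4 = 6 - \left(8 + 4 o\right) = -2 - 4 o$)
$I^{2}{\left(l{\left(u \right)} \right)} = \left(-2 - 4 \frac{4}{-3 + 2^{2} - 6}\right)^{2} = \left(-2 - 4 \frac{4}{-3 + 4 - 6}\right)^{2} = \left(-2 - 4 \frac{4}{-5}\right)^{2} = \left(-2 - 4 \cdot 4 \left(- \frac{1}{5}\right)\right)^{2} = \left(-2 - - \frac{16}{5}\right)^{2} = \left(-2 + \frac{16}{5}\right)^{2} = \left(\frac{6}{5}\right)^{2} = \frac{36}{25}$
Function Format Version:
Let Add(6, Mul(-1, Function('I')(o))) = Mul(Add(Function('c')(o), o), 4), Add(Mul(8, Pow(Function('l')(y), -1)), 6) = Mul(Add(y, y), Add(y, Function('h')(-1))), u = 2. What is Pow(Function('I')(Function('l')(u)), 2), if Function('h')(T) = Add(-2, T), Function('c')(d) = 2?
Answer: Rational(36, 25) ≈ 1.4400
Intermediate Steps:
Function('l')(y) = Mul(8, Pow(Add(-6, Mul(2, y, Add(-3, y))), -1)) (Function('l')(y) = Mul(8, Pow(Add(-6, Mul(Add(y, y), Add(y, Add(-2, -1)))), -1)) = Mul(8, Pow(Add(-6, Mul(Mul(2, y), Add(y, -3))), -1)) = Mul(8, Pow(Add(-6, Mul(Mul(2, y), Add(-3, y))), -1)) = Mul(8, Pow(Add(-6, Mul(2, y, Add(-3, y))), -1)))
Function('I')(o) = Add(-2, Mul(-4, o)) (Function('I')(o) = Add(6, Mul(-1, Mul(Add(2, o), 4))) = Add(6, Mul(-1, Add(8, Mul(4, o)))) = Add(6, Add(-8, Mul(-4, o))) = Add(-2, Mul(-4, o)))
Pow(Function('I')(Function('l')(u)), 2) = Pow(Add(-2, Mul(-4, Mul(4, Pow(Add(-3, Pow(2, 2), Mul(-3, 2)), -1)))), 2) = Pow(Add(-2, Mul(-4, Mul(4, Pow(Add(-3, 4, -6), -1)))), 2) = Pow(Add(-2, Mul(-4, Mul(4, Pow(-5, -1)))), 2) = Pow(Add(-2, Mul(-4, Mul(4, Rational(-1, 5)))), 2) = Pow(Add(-2, Mul(-4, Rational(-4, 5))), 2) = Pow(Add(-2, Rational(16, 5)), 2) = Pow(Rational(6, 5), 2) = Rational(36, 25)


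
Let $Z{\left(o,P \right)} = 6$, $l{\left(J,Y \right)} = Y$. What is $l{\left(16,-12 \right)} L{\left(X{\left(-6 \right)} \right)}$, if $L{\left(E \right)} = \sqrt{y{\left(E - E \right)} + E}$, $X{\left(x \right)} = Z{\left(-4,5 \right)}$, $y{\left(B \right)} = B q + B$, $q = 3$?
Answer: $- 12 \sqrt{6} \approx -29.394$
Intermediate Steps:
$y{\left(B \right)} = 4 B$ ($y{\left(B \right)} = B 3 + B = 3 B + B = 4 B$)
$X{\left(x \right)} = 6$
$L{\left(E \right)} = \sqrt{E}$ ($L{\left(E \right)} = \sqrt{4 \left(E - E\right) + E} = \sqrt{4 \cdot 0 + E} = \sqrt{0 + E} = \sqrt{E}$)
$l{\left(16,-12 \right)} L{\left(X{\left(-6 \right)} \right)} = - 12 \sqrt{6}$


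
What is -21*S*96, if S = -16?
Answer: 32256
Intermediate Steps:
-21*S*96 = -21*(-16)*96 = 336*96 = 32256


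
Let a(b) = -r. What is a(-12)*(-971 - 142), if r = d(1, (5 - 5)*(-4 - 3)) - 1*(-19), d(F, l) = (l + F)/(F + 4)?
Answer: 106848/5 ≈ 21370.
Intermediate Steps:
d(F, l) = (F + l)/(4 + F)
r = 96/5 (r = (1 + (5 - 5)*(-4 - 3))/(4 + 1) - 1*(-19) = (1 + 0*(-7))/5 + 19 = (1 + 0)/5 + 19 = (⅕)*1 + 19 = ⅕ + 19 = 96/5 ≈ 19.200)
a(b) = -96/5 (a(b) = -1*96/5 = -96/5)
a(-12)*(-971 - 142) = -96*(-971 - 142)/5 = -96/5*(-1113) = 106848/5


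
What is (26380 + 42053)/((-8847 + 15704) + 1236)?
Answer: 68433/8093 ≈ 8.4558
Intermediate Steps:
(26380 + 42053)/((-8847 + 15704) + 1236) = 68433/(6857 + 1236) = 68433/8093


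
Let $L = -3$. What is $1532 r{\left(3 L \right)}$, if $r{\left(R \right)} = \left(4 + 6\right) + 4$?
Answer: $21448$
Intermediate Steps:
$r{\left(R \right)} = 14$ ($r{\left(R \right)} = 10 + 4 = 14$)
$1532 r{\left(3 L \right)} = 1532 \cdot 14 = 21448$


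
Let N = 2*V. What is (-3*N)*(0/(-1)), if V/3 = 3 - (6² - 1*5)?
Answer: 0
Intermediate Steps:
V = -84 (V = 3*(3 - (6² - 1*5)) = 3*(3 - (36 - 5)) = 3*(3 - 1*31) = 3*(3 - 31) = 3*(-28) = -84)
N = -168 (N = 2*(-84) = -168)
(-3*N)*(0/(-1)) = (-3*(-168))*(0/(-1)) = 504*(0*(-1)) = 504*0 = 0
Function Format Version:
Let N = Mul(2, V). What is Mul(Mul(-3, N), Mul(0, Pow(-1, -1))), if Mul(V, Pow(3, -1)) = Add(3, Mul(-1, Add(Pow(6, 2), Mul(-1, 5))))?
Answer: 0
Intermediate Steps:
V = -84 (V = Mul(3, Add(3, Mul(-1, Add(Pow(6, 2), Mul(-1, 5))))) = Mul(3, Add(3, Mul(-1, Add(36, -5)))) = Mul(3, Add(3, Mul(-1, 31))) = Mul(3, Add(3, -31)) = Mul(3, -28) = -84)
N = -168 (N = Mul(2, -84) = -168)
Mul(Mul(-3, N), Mul(0, Pow(-1, -1))) = Mul(Mul(-3, -168), Mul(0, Pow(-1, -1))) = Mul(504, Mul(0, -1)) = Mul(504, 0) = 0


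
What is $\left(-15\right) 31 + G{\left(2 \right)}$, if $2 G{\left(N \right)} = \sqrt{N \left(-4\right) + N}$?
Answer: $-465 + \frac{i \sqrt{6}}{2} \approx -465.0 + 1.2247 i$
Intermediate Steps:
$G{\left(N \right)} = \frac{\sqrt{3} \sqrt{- N}}{2}$ ($G{\left(N \right)} = \frac{\sqrt{N \left(-4\right) + N}}{2} = \frac{\sqrt{- 4 N + N}}{2} = \frac{\sqrt{- 3 N}}{2} = \frac{\sqrt{3} \sqrt{- N}}{2}$)
$\left(-15\right) 31 + G{\left(2 \right)} = \left(-15\right) 31 + \frac{\sqrt{3} \sqrt{\left(-1\right) 2}}{2} = -465 + \frac{\sqrt{3} \sqrt{-2}}{2} = -465 + \frac{\sqrt{3} i \sqrt{2}}{2} = -465 + \frac{i \sqrt{6}}{2}$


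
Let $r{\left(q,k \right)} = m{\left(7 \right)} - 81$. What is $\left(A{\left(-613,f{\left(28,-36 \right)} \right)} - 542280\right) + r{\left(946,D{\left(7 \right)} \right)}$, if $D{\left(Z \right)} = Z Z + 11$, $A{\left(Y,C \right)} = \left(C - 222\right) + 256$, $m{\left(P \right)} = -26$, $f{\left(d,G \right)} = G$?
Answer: $-542389$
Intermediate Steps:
$A{\left(Y,C \right)} = 34 + C$ ($A{\left(Y,C \right)} = \left(-222 + C\right) + 256 = 34 + C$)
$D{\left(Z \right)} = 11 + Z^{2}$ ($D{\left(Z \right)} = Z^{2} + 11 = 11 + Z^{2}$)
$r{\left(q,k \right)} = -107$ ($r{\left(q,k \right)} = -26 - 81 = -107$)
$\left(A{\left(-613,f{\left(28,-36 \right)} \right)} - 542280\right) + r{\left(946,D{\left(7 \right)} \right)} = \left(\left(34 - 36\right) - 542280\right) - 107 = \left(-2 - 542280\right) - 107 = -542282 - 107 = -542389$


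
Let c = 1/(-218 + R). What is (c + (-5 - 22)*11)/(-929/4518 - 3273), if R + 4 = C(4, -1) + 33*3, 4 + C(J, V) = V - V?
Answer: 170418960/1878119561 ≈ 0.090739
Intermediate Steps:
C(J, V) = -4 (C(J, V) = -4 + (V - V) = -4 + 0 = -4)
R = 91 (R = -4 + (-4 + 33*3) = -4 + (-4 + 99) = -4 + 95 = 91)
c = -1/127 (c = 1/(-218 + 91) = 1/(-127) = -1/127 ≈ -0.0078740)
(c + (-5 - 22)*11)/(-929/4518 - 3273) = (-1/127 + (-5 - 22)*11)/(-929/4518 - 3273) = (-1/127 - 27*11)/(-929*1/4518 - 3273) = (-1/127 - 297)/(-929/4518 - 3273) = -37720/(127*(-14788343/4518)) = -37720/127*(-4518/14788343) = 170418960/1878119561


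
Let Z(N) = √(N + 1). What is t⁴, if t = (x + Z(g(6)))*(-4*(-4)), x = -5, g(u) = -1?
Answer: 40960000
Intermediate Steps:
Z(N) = √(1 + N)
t = -80 (t = (-5 + √(1 - 1))*(-4*(-4)) = (-5 + √0)*16 = (-5 + 0)*16 = -5*16 = -80)
t⁴ = (-80)⁴ = 40960000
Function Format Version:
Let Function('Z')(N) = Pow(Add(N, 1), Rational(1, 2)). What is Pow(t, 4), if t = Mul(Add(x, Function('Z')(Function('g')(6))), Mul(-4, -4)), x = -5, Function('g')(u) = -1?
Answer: 40960000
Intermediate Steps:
Function('Z')(N) = Pow(Add(1, N), Rational(1, 2))
t = -80 (t = Mul(Add(-5, Pow(Add(1, -1), Rational(1, 2))), Mul(-4, -4)) = Mul(Add(-5, Pow(0, Rational(1, 2))), 16) = Mul(Add(-5, 0), 16) = Mul(-5, 16) = -80)
Pow(t, 4) = Pow(-80, 4) = 40960000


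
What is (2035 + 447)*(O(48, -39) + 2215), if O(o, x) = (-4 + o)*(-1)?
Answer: 5388422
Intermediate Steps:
O(o, x) = 4 - o
(2035 + 447)*(O(48, -39) + 2215) = (2035 + 447)*((4 - 1*48) + 2215) = 2482*((4 - 48) + 2215) = 2482*(-44 + 2215) = 2482*2171 = 5388422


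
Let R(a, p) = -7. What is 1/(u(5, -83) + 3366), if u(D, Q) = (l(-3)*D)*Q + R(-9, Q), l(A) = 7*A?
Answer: 1/12074 ≈ 8.2823e-5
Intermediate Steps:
u(D, Q) = -7 - 21*D*Q (u(D, Q) = ((7*(-3))*D)*Q - 7 = (-21*D)*Q - 7 = -21*D*Q - 7 = -7 - 21*D*Q)
1/(u(5, -83) + 3366) = 1/((-7 - 21*5*(-83)) + 3366) = 1/((-7 + 8715) + 3366) = 1/(8708 + 3366) = 1/12074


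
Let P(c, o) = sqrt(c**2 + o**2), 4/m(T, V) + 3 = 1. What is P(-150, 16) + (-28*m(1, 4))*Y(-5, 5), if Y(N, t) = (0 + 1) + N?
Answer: -224 + 2*sqrt(5689) ≈ -73.149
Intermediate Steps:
m(T, V) = -2 (m(T, V) = 4/(-3 + 1) = 4/(-2) = 4*(-1/2) = -2)
Y(N, t) = 1 + N
P(-150, 16) + (-28*m(1, 4))*Y(-5, 5) = sqrt((-150)**2 + 16**2) + (-28*(-2))*(1 - 5) = sqrt(22500 + 256) + 56*(-4) = sqrt(22756) - 224 = 2*sqrt(5689) - 224 = -224 + 2*sqrt(5689)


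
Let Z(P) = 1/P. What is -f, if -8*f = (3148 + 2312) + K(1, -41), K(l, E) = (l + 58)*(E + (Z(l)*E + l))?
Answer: 681/8 ≈ 85.125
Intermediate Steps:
K(l, E) = (58 + l)*(E + l + E/l) (K(l, E) = (l + 58)*(E + (E/l + l)) = (58 + l)*(E + (E/l + l)) = (58 + l)*(E + (l + E/l)) = (58 + l)*(E + l + E/l))
f = -681/8 (f = -((3148 + 2312) + (1² + 58*1 + 59*(-41) - 41*1 + 58*(-41)/1))/8 = -(5460 + (1 + 58 - 2419 - 41 + 58*(-41)*1))/8 = -(5460 + (1 + 58 - 2419 - 41 - 2378))/8 = -(5460 - 4779)/8 = -⅛*681 = -681/8 ≈ -85.125)
-f = -1*(-681/8) = 681/8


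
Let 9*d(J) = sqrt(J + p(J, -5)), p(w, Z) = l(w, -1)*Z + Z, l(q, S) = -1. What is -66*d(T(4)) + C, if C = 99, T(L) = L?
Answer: 253/3 ≈ 84.333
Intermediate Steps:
p(w, Z) = 0 (p(w, Z) = -Z + Z = 0)
d(J) = sqrt(J)/9 (d(J) = sqrt(J + 0)/9 = sqrt(J)/9)
-66*d(T(4)) + C = -22*sqrt(4)/3 + 99 = -22*2/3 + 99 = -66*2/9 + 99 = -44/3 + 99 = 253/3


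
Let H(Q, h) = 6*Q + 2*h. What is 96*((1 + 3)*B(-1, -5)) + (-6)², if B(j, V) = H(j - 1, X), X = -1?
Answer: -5340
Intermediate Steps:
H(Q, h) = 2*h + 6*Q
B(j, V) = -8 + 6*j (B(j, V) = 2*(-1) + 6*(j - 1) = -2 + 6*(-1 + j) = -2 + (-6 + 6*j) = -8 + 6*j)
96*((1 + 3)*B(-1, -5)) + (-6)² = 96*((1 + 3)*(-8 + 6*(-1))) + (-6)² = 96*(4*(-8 - 6)) + 36 = 96*(4*(-14)) + 36 = 96*(-56) + 36 = -5376 + 36 = -5340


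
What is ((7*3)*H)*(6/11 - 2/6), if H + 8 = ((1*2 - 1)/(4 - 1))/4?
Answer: -4655/132 ≈ -35.265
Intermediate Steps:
H = -95/12 (H = -8 + ((1*2 - 1)/(4 - 1))/4 = -8 + ((2 - 1)/3)*(¼) = -8 + (1*(⅓))*(¼) = -8 + (⅓)*(¼) = -8 + 1/12 = -95/12 ≈ -7.9167)
((7*3)*H)*(6/11 - 2/6) = ((7*3)*(-95/12))*(6/11 - 2/6) = (21*(-95/12))*(6*(1/11) - 2*⅙) = -665*(6/11 - ⅓)/4 = -665/4*7/33 = -4655/132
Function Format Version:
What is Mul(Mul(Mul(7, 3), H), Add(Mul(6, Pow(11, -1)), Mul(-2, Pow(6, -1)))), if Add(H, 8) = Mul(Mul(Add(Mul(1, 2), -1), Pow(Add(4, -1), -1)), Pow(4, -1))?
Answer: Rational(-4655, 132) ≈ -35.265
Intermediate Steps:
H = Rational(-95, 12) (H = Add(-8, Mul(Mul(Add(Mul(1, 2), -1), Pow(Add(4, -1), -1)), Pow(4, -1))) = Add(-8, Mul(Mul(Add(2, -1), Pow(3, -1)), Rational(1, 4))) = Add(-8, Mul(Mul(1, Rational(1, 3)), Rational(1, 4))) = Add(-8, Mul(Rational(1, 3), Rational(1, 4))) = Add(-8, Rational(1, 12)) = Rational(-95, 12) ≈ -7.9167)
Mul(Mul(Mul(7, 3), H), Add(Mul(6, Pow(11, -1)), Mul(-2, Pow(6, -1)))) = Mul(Mul(Mul(7, 3), Rational(-95, 12)), Add(Mul(6, Pow(11, -1)), Mul(-2, Pow(6, -1)))) = Mul(Mul(21, Rational(-95, 12)), Add(Mul(6, Rational(1, 11)), Mul(-2, Rational(1, 6)))) = Mul(Rational(-665, 4), Add(Rational(6, 11), Rational(-1, 3))) = Mul(Rational(-665, 4), Rational(7, 33)) = Rational(-4655, 132)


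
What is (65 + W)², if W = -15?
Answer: 2500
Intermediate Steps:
(65 + W)² = (65 - 15)² = 50² = 2500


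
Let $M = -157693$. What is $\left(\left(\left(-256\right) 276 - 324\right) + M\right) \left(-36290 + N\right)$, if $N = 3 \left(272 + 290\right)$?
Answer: $7913000492$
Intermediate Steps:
$N = 1686$ ($N = 3 \cdot 562 = 1686$)
$\left(\left(\left(-256\right) 276 - 324\right) + M\right) \left(-36290 + N\right) = \left(\left(\left(-256\right) 276 - 324\right) - 157693\right) \left(-36290 + 1686\right) = \left(\left(-70656 - 324\right) - 157693\right) \left(-34604\right) = \left(-70980 - 157693\right) \left(-34604\right) = \left(-228673\right) \left(-34604\right) = 7913000492$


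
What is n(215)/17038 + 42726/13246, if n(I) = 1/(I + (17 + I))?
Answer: 162700315541/50440675278 ≈ 3.2256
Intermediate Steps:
n(I) = 1/(17 + 2*I)
n(215)/17038 + 42726/13246 = 1/((17 + 2*215)*17038) + 42726/13246 = (1/17038)/(17 + 430) + 42726*(1/13246) = (1/17038)/447 + 21363/6623 = (1/447)*(1/17038) + 21363/6623 = 1/7615986 + 21363/6623 = 162700315541/50440675278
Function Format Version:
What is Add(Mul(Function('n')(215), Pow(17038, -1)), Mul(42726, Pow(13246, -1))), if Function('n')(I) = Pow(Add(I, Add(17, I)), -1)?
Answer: Rational(162700315541, 50440675278) ≈ 3.2256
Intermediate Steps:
Function('n')(I) = Pow(Add(17, Mul(2, I)), -1)
Add(Mul(Function('n')(215), Pow(17038, -1)), Mul(42726, Pow(13246, -1))) = Add(Mul(Pow(Add(17, Mul(2, 215)), -1), Pow(17038, -1)), Mul(42726, Pow(13246, -1))) = Add(Mul(Pow(Add(17, 430), -1), Rational(1, 17038)), Mul(42726, Rational(1, 13246))) = Add(Mul(Pow(447, -1), Rational(1, 17038)), Rational(21363, 6623)) = Add(Mul(Rational(1, 447), Rational(1, 17038)), Rational(21363, 6623)) = Add(Rational(1, 7615986), Rational(21363, 6623)) = Rational(162700315541, 50440675278)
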